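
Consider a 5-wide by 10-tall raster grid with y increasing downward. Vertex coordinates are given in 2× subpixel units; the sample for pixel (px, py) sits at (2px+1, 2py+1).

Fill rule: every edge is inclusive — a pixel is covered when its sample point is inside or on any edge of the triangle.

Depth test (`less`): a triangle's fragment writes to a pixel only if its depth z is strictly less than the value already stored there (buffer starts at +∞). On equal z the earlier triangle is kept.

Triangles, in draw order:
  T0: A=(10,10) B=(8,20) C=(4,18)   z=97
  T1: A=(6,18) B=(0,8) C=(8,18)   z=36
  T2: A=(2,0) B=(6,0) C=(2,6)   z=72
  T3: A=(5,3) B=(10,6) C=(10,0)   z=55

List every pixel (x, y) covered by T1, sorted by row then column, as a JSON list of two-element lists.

T0:
  2·area = 44
  edge (10, 10)→(8, 20): d=(-2,10) inclusive
  edge (8, 20)→(4, 18): d=(-4,-2) inclusive
  edge (4, 18)→(10, 10): d=(6,-8) inclusive
    (4,6)@(9, 13): e=[4,30,10] → X
    (3,7)@(7, 15): e=[20,18,6] → X
    (4,7)@(9, 15): e=[0,22,22] → X  [on edge]
    (2,8)@(5, 17): e=[36,6,2] → X
    (4,8)@(9, 17): e=[-4,14,34] → .
    (2,9)@(5, 19): e=[32,-2,14] → .
    (3,9)@(7, 19): e=[12,2,30] → X
    (4,9)@(9, 19): e=[-8,6,46] → .
  covered (6 px):
    . . . . .
    . . . . .
    . . . . .
    . . . . .
    . . . . .
    . . . . .
    . . . . X
    . . . X X
    . . X X .
    . . . X .
T1:
  2·area = 20
  edge (6, 18)→(0, 8): d=(-6,-10) inclusive
  edge (0, 8)→(8, 18): d=(8,10) inclusive
  edge (8, 18)→(6, 18): d=(-2,0) inclusive
    (1,6)@(3, 13): e=[0,10,10] → X  [on edge]
    (2,6)@(5, 13): e=[20,-10,10] → .
    (1,7)@(3, 15): e=[-12,26,6] → .
    (2,7)@(5, 15): e=[8,6,6] → X
    (3,7)@(7, 15): e=[28,-14,6] → .
    (2,8)@(5, 17): e=[-4,22,2] → .
    (3,8)@(7, 17): e=[16,2,2] → X
    (4,8)@(9, 17): e=[36,-18,2] → .
    (3,9)@(7, 19): e=[4,18,-2] → .
  covered (3 px):
    . . . . .
    . . . . .
    . . . . .
    . . . . .
    . . . . .
    . . . . .
    . X . . .
    . . X . .
    . . . X .
    . . . . .
T2:
  2·area = 24
  edge (2, 0)→(6, 0): d=(4,0) inclusive
  edge (6, 0)→(2, 6): d=(-4,6) inclusive
  edge (2, 6)→(2, 0): d=(0,-6) inclusive
    (1,0)@(3, 1): e=[4,14,6] → X
    (2,0)@(5, 1): e=[4,2,18] → X
    (3,0)@(7, 1): e=[4,-10,30] → .
    (1,1)@(3, 3): e=[12,6,6] → X
    (2,1)@(5, 3): e=[12,-6,18] → .
    (1,2)@(3, 5): e=[20,-2,6] → .
  covered (3 px):
    . X X . .
    . X . . .
    . . . . .
    . . . . .
    . . . . .
    . . . . .
    . . . . .
    . . . . .
    . . . . .
    . . . . .
T3:
  2·area = 30  (B↔C swapped to make it positive)
  edge (5, 3)→(10, 0): d=(5,-3) inclusive
  edge (10, 0)→(10, 6): d=(0,6) inclusive
  edge (10, 6)→(5, 3): d=(-5,-3) inclusive
    (4,0)@(9, 1): e=[2,6,22] → X
    (2,1)@(5, 3): e=[0,30,0] → X  [on edge]
    (3,1)@(7, 3): e=[6,18,6] → X
    (2,2)@(5, 5): e=[10,30,-10] → .
    (3,2)@(7, 5): e=[16,18,-4] → .
    (4,2)@(9, 5): e=[22,6,2] → X
    (4,3)@(9, 7): e=[32,6,-8] → .
  covered (5 px):
    . . . . X
    . . X X X
    . . . . X
    . . . . .
    . . . . .
    . . . . .
    . . . . .
    . . . . .
    . . . . .
    . . . . .

Answer: [[1,6],[2,7],[3,8]]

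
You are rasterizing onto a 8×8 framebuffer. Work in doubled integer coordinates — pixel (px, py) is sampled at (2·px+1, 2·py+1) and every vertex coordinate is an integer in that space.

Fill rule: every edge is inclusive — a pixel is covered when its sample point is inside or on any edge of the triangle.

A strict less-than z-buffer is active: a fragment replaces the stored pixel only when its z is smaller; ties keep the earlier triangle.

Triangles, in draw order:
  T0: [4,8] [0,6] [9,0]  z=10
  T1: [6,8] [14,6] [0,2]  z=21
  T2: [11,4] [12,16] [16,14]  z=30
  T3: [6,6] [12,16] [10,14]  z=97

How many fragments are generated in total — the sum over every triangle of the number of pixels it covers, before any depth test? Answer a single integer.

T0:
  2·area = 42
  edge (4, 8)→(0, 6): d=(-4,-2) inclusive
  edge (0, 6)→(9, 0): d=(9,-6) inclusive
  edge (9, 0)→(4, 8): d=(-5,8) inclusive
    (2,1)@(5, 3): e=[22,3,17] → █
    (3,1)@(7, 3): e=[26,15,1] → █
    (4,1)@(9, 3): e=[30,27,-15] → ·
    (1,2)@(3, 5): e=[10,9,23] → █
    (3,2)@(7, 5): e=[18,33,-9] → ·
    (1,3)@(3, 7): e=[2,27,13] → █
    (2,3)@(5, 7): e=[6,39,-3] → ·
    (1,4)@(3, 9): e=[-6,45,3] → ·
  covered (5 px):
    · · · · · · · ·
    · · █ █ · · · ·
    · █ █ · · · · ·
    · █ · · · · · ·
    · · · · · · · ·
    · · · · · · · ·
    · · · · · · · ·
    · · · · · · · ·
T1:
  2·area = 60  (B↔C swapped to make it positive)
  edge (6, 8)→(0, 2): d=(-6,-6) inclusive
  edge (0, 2)→(14, 6): d=(14,4) inclusive
  edge (14, 6)→(6, 8): d=(-8,2) inclusive
    (0,1)@(1, 3): e=[0,10,50] → █  [on edge]
    (1,1)@(3, 3): e=[12,2,46] → █
    (2,1)@(5, 3): e=[24,-6,42] → ·
    (0,2)@(1, 5): e=[-12,38,34] → ·
    (1,2)@(3, 5): e=[0,30,30] → █  [on edge]
    (2,2)@(5, 5): e=[12,22,26] → █
    (3,2)@(7, 5): e=[24,14,22] → █
    (4,2)@(9, 5): e=[36,6,18] → █
    (5,2)@(11, 5): e=[48,-2,14] → ·
    (1,3)@(3, 7): e=[-12,58,14] → ·
    (2,3)@(5, 7): e=[0,50,10] → █  [on edge]
    (5,3)@(11, 7): e=[36,26,-2] → ·
    (3,4)@(7, 9): e=[0,70,-10] → ·  [on edge]
    (4,5)@(9, 11): e=[0,90,-30] → ·  [on edge]
    (5,6)@(11, 13): e=[0,110,-50] → ·  [on edge]
    (6,7)@(13, 15): e=[0,130,-70] → ·  [on edge]
  covered (9 px):
    · · · · · · · ·
    █ █ · · · · · ·
    · █ █ █ █ · · ·
    · · █ █ █ · · ·
    · · · · · · · ·
    · · · · · · · ·
    · · · · · · · ·
    · · · · · · · ·
T2:
  2·area = 50  (B↔C swapped to make it positive)
  edge (11, 4)→(16, 14): d=(5,10) inclusive
  edge (16, 14)→(12, 16): d=(-4,2) inclusive
  edge (12, 16)→(11, 4): d=(-1,-12) inclusive
    (6,4)@(13, 9): e=[5,26,19] → █
    (7,4)@(15, 9): e=[-15,22,43] → ·
    (6,5)@(13, 11): e=[15,18,17] → █
    (7,5)@(15, 11): e=[-5,14,41] → ·
    (6,6)@(13, 13): e=[25,10,15] → █
    (7,6)@(15, 13): e=[5,6,39] → █
    (6,7)@(13, 15): e=[35,2,13] → █
    (7,7)@(15, 15): e=[15,-2,37] → ·
  covered (5 px):
    · · · · · · · ·
    · · · · · · · ·
    · · · · · · · ·
    · · · · · · · ·
    · · · · · · █ ·
    · · · · · · █ ·
    · · · · · · █ █
    · · · · · · █ ·
T3:
  2·area = 8
  edge (6, 6)→(12, 16): d=(6,10) inclusive
  edge (12, 16)→(10, 14): d=(-2,-2) inclusive
  edge (10, 14)→(6, 6): d=(-4,-8) inclusive
    (1,0)@(3, 1): e=[0,12,-4] → ·  [on edge]
    (0,2)@(1, 5): e=[44,0,-36] → ·  [on edge]
    (1,3)@(3, 7): e=[36,0,-28] → ·  [on edge]
    (2,4)@(5, 9): e=[28,0,-20] → ·  [on edge]
    (3,5)@(7, 11): e=[20,0,-12] → ·  [on edge]
    (4,5)@(9, 11): e=[0,4,4] → █  [on edge]
    (5,5)@(11, 11): e=[-20,8,20] → ·
    (4,6)@(9, 13): e=[12,0,-4] → ·  [on edge]
    (5,7)@(11, 15): e=[4,0,4] → █  [on edge]
    (6,7)@(13, 15): e=[-16,4,20] → ·
  covered (2 px):
    · · · · · · · ·
    · · · · · · · ·
    · · · · · · · ·
    · · · · · · · ·
    · · · · · · · ·
    · · · · █ · · ·
    · · · · · · · ·
    · · · · · █ · ·

Result: 21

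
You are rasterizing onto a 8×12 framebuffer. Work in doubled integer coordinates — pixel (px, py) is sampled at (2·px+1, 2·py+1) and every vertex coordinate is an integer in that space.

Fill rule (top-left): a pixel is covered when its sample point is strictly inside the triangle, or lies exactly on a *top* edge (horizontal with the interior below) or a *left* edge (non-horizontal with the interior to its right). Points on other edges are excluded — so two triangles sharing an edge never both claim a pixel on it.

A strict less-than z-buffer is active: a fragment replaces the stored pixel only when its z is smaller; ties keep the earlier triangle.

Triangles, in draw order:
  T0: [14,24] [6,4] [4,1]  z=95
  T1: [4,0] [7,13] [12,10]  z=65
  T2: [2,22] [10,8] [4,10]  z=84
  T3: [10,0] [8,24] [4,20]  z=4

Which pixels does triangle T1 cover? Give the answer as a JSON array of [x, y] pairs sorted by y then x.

T0:
  2·area = 16  (B↔C swapped to make it positive)
  edge (14, 24)→(4, 1): d=(-10,-23) top-left  bias=+0
  edge (4, 1)→(6, 4): d=(2,3) right/bottom  bias=-1
  edge (6, 4)→(14, 24): d=(8,20) right/bottom  bias=-1
    (2,1)@(5, 3): e=[3,1,12] → █
    (3,1)@(7, 3): e=[49,-5,-28] → ·
    (2,2)@(5, 5): e=[-17,5,28] → ·
    (3,3)@(7, 7): e=[9,3,4] → █
    (4,3)@(9, 7): e=[55,-3,-36] → ·
    (3,4)@(7, 9): e=[-11,7,20] → ·
    (5,8)@(11, 17): e=[1,11,4] → █
    (6,8)@(13, 17): e=[47,5,-36] → ·
    (5,9)@(11, 19): e=[-19,15,20] → ·
  covered (3 px):
    · · · · · · · ·
    · · █ · · · · ·
    · · · · · · · ·
    · · · █ · · · ·
    · · · · · · · ·
    · · · · · · · ·
    · · · · · · · ·
    · · · · · · · ·
    · · · · · █ · ·
    · · · · · · · ·
    · · · · · · · ·
    · · · · · · · ·
T1:
  2·area = 74  (B↔C swapped to make it positive)
  edge (4, 0)→(12, 10): d=(8,10) right/bottom  bias=-1
  edge (12, 10)→(7, 13): d=(-5,3) right/bottom  bias=-1
  edge (7, 13)→(4, 0): d=(-3,-13) top-left  bias=+0
    (2,1)@(5, 3): e=[14,56,4] → █
    (3,1)@(7, 3): e=[-6,50,30] → ·
    (2,2)@(5, 5): e=[30,46,-2] → ·
    (3,2)@(7, 5): e=[10,40,24] → █
    (4,2)@(9, 5): e=[-10,34,50] → ·
    (3,3)@(7, 7): e=[26,30,18] → █
    (4,3)@(9, 7): e=[6,24,44] → █
    (5,3)@(11, 7): e=[-14,18,70] → ·
    (3,4)@(7, 9): e=[42,20,12] → █
    (5,4)@(11, 9): e=[2,8,64] → █
    (6,4)@(13, 9): e=[-18,2,90] → ·
    (3,5)@(7, 11): e=[58,10,6] → █
    (3,6)@(7, 13): e=[74,0,0] → ·  [on edge]
  covered (9 px):
    · · · · · · · ·
    · · █ · · · · ·
    · · · █ · · · ·
    · · · █ █ · · ·
    · · · █ █ █ · ·
    · · · █ █ · · ·
    · · · · · · · ·
    · · · · · · · ·
    · · · · · · · ·
    · · · · · · · ·
    · · · · · · · ·
    · · · · · · · ·
T2:
  2·area = 68  (B↔C swapped to make it positive)
  edge (2, 22)→(4, 10): d=(2,-12) top-left  bias=+0
  edge (4, 10)→(10, 8): d=(6,-2) top-left  bias=+0
  edge (10, 8)→(2, 22): d=(-8,14) right/bottom  bias=-1
    (6,3)@(13, 7): e=[102,0,-34] → ·  [on edge]
    (3,4)@(7, 9): e=[34,0,34] → █  [on edge]
    (4,4)@(9, 9): e=[58,4,6] → █
    (5,4)@(11, 9): e=[82,8,-22] → ·
    (0,5)@(1, 11): e=[-34,0,102] → ·  [on edge]
    (2,5)@(5, 11): e=[14,8,46] → █
    (4,5)@(9, 11): e=[62,16,-10] → ·
    (2,6)@(5, 13): e=[18,20,30] → █
    (4,6)@(9, 13): e=[66,28,-26] → ·
    (2,7)@(5, 15): e=[22,32,14] → █
    (3,7)@(7, 15): e=[46,36,-14] → ·
    (1,8)@(3, 17): e=[2,40,26] → █
  covered (9 px):
    · · · · · · · ·
    · · · · · · · ·
    · · · · · · · ·
    · · · · · · · ·
    · · · █ █ · · ·
    · · █ █ · · · ·
    · · █ █ · · · ·
    · · █ · · · · ·
    · █ · · · · · ·
    · █ · · · · · ·
    · · · · · · · ·
    · · · · · · · ·
T3:
  2·area = 104
  edge (10, 0)→(8, 24): d=(-2,24) right/bottom  bias=-1
  edge (8, 24)→(4, 20): d=(-4,-4) top-left  bias=+0
  edge (4, 20)→(10, 0): d=(6,-20) top-left  bias=+0
    (4,2)@(9, 5): e=[14,80,10] → █
    (5,2)@(11, 5): e=[-34,88,50] → ·
    (4,3)@(9, 7): e=[10,72,22] → █
    (5,3)@(11, 7): e=[-38,80,62] → ·
    (4,4)@(9, 9): e=[6,64,34] → █
    (5,4)@(11, 9): e=[-42,72,74] → ·
    (3,5)@(7, 11): e=[50,48,6] → █
    (5,5)@(11, 11): e=[-46,64,86] → ·
    (3,6)@(7, 13): e=[46,40,18] → █
    (4,6)@(9, 13): e=[-2,48,58] → ·
    (3,7)@(7, 15): e=[42,32,30] → █
    (4,7)@(9, 15): e=[-6,40,70] → ·
    (0,8)@(1, 17): e=[182,0,-78] → ·  [on edge]
    (1,9)@(3, 19): e=[130,0,-26] → ·  [on edge]
    (2,10)@(5, 21): e=[78,0,26] → █  [on edge]
    (3,11)@(7, 23): e=[26,0,78] → █  [on edge]
  covered (14 px):
    · · · · · · · ·
    · · · · · · · ·
    · · · · █ · · ·
    · · · · █ · · ·
    · · · · █ · · ·
    · · · █ █ · · ·
    · · · █ · · · ·
    · · · █ · · · ·
    · · █ █ · · · ·
    · · █ █ · · · ·
    · · █ █ · · · ·
    · · · █ · · · ·

Final: [[2,1],[3,2],[3,3],[4,3],[3,4],[4,4],[5,4],[3,5],[4,5]]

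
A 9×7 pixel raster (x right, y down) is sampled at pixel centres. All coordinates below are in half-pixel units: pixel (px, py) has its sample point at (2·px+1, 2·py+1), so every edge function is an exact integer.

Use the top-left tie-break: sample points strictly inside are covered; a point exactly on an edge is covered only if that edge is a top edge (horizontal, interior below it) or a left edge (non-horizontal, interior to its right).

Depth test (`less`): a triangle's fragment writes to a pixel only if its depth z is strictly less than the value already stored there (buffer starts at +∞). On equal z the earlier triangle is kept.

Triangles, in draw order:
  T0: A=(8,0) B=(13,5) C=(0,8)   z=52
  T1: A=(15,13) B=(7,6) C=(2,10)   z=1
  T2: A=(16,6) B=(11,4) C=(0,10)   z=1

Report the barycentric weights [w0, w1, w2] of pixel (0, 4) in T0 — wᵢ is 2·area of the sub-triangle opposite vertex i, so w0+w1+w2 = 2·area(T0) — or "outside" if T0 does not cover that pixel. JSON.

T0:
  2·area = 80
  edge (8, 0)→(13, 5): d=(5,5) right/bottom  bias=-1
  edge (13, 5)→(0, 8): d=(-13,3) right/bottom  bias=-1
  edge (0, 8)→(8, 0): d=(8,-8) top-left  bias=+0
    (3,0)@(7, 1): e=[10,70,0] → X  [on edge]
    (4,0)@(9, 1): e=[0,64,16] → .  [on edge]
    (2,1)@(5, 3): e=[30,50,0] → X  [on edge]
    (4,1)@(9, 3): e=[10,38,32] → X
    (5,1)@(11, 3): e=[0,32,48] → .  [on edge]
    (1,2)@(3, 5): e=[50,30,0] → X  [on edge]
    (5,2)@(11, 5): e=[10,6,64] → X
    (6,2)@(13, 5): e=[0,0,80] → .  [on edge]
    (0,3)@(1, 7): e=[70,10,0] → X  [on edge]
    (2,3)@(5, 7): e=[50,-2,32] → .
    (3,3)@(7, 7): e=[40,-8,48] → .
    (4,3)@(9, 7): e=[30,-14,64] → .
    (7,3)@(15, 7): e=[0,-32,112] → .  [on edge]
    (8,4)@(17, 9): e=[0,-64,144] → .  [on edge]
  covered (11 px):
    . . . X . . . . .
    . . X X X . . . .
    . X X X X X . . .
    X X . . . . . . .
    . . . . . . . . .
    . . . . . . . . .
    . . . . . . . . .
T1:
  2·area = 67  (B↔C swapped to make it positive)
  edge (15, 13)→(2, 10): d=(-13,-3) top-left  bias=+0
  edge (2, 10)→(7, 6): d=(5,-4) top-left  bias=+0
  edge (7, 6)→(15, 13): d=(8,7) right/bottom  bias=-1
    (3,3)@(7, 7): e=[54,5,8] → X
    (4,3)@(9, 7): e=[60,13,-6] → .
    (2,4)@(5, 9): e=[22,7,38] → X
    (4,4)@(9, 9): e=[34,23,10] → X
    (5,4)@(11, 9): e=[40,31,-4] → .
    (2,5)@(5, 11): e=[-4,17,54] → .
    (3,5)@(7, 11): e=[2,25,40] → X
    (5,5)@(11, 11): e=[14,41,12] → X
    (6,5)@(13, 11): e=[20,49,-2] → .
    (3,6)@(7, 13): e=[-24,35,56] → .
    (4,6)@(9, 13): e=[-18,43,42] → .
    (5,6)@(11, 13): e=[-12,51,28] → .
    (7,6)@(15, 13): e=[0,67,0] → .  [on edge]
  covered (7 px):
    . . . . . . . . .
    . . . . . . . . .
    . . . . . . . . .
    . . . X . . . . .
    . . X X X . . . .
    . . . X X X . . .
    . . . . . . . . .
T2:
  2·area = 52  (B↔C swapped to make it positive)
  edge (16, 6)→(0, 10): d=(-16,4) right/bottom  bias=-1
  edge (0, 10)→(11, 4): d=(11,-6) top-left  bias=+0
  edge (11, 4)→(16, 6): d=(5,2) right/bottom  bias=-1
    (5,2)@(11, 5): e=[36,11,5] → X
    (6,2)@(13, 5): e=[28,23,1] → X
    (7,2)@(15, 5): e=[20,35,-3] → .
    (3,3)@(7, 7): e=[20,9,23] → X
    (4,3)@(9, 7): e=[12,21,19] → X
    (6,3)@(13, 7): e=[-4,45,11] → .
    (1,4)@(3, 9): e=[4,7,41] → X
    (2,4)@(5, 9): e=[-4,19,37] → .
    (3,4)@(7, 9): e=[-12,31,33] → .
    (4,4)@(9, 9): e=[-20,43,29] → .
    (5,4)@(11, 9): e=[-28,55,25] → .
    (1,5)@(3, 11): e=[-28,29,51] → .
  covered (6 px):
    . . . . . . . . .
    . . . . . . . . .
    . . . . . X X . .
    . . . X X X . . .
    . X . . . . . . .
    . . . . . . . . .
    . . . . . . . . .

Final: "outside"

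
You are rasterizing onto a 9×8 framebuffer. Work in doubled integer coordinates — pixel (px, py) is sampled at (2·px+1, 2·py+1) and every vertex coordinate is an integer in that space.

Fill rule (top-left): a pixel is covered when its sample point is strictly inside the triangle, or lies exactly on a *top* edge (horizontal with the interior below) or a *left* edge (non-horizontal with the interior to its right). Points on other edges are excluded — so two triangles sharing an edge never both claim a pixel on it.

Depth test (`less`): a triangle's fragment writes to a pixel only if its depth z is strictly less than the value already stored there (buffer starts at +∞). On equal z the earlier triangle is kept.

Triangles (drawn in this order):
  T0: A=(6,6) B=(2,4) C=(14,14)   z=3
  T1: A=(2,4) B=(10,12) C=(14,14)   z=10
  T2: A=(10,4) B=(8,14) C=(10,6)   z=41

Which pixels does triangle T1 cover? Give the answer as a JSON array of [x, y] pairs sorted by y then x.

T0:
  2·area = 16  (B↔C swapped to make it positive)
  edge (6, 6)→(14, 14): d=(8,8) right/bottom  bias=-1
  edge (14, 14)→(2, 4): d=(-12,-10) top-left  bias=+0
  edge (2, 4)→(6, 6): d=(4,2) right/bottom  bias=-1
    (0,0)@(1, 1): e=[0,26,-10] → ·  [on edge]
    (1,1)@(3, 3): e=[0,22,-6] → ·  [on edge]
    (2,2)@(5, 5): e=[0,18,-2] → ·  [on edge]
    (3,3)@(7, 7): e=[0,14,2] → ·  [on edge]
    (4,4)@(9, 9): e=[0,10,6] → ·  [on edge]
    (5,5)@(11, 11): e=[0,6,10] → ·  [on edge]
    (6,6)@(13, 13): e=[0,2,14] → ·  [on edge]
    (7,7)@(15, 15): e=[0,-2,18] → ·  [on edge]
  covered (0 px):
    · · · · · · · · ·
    · · · · · · · · ·
    · · · · · · · · ·
    · · · · · · · · ·
    · · · · · · · · ·
    · · · · · · · · ·
    · · · · · · · · ·
    · · · · · · · · ·
T1:
  2·area = 16  (B↔C swapped to make it positive)
  edge (2, 4)→(14, 14): d=(12,10) right/bottom  bias=-1
  edge (14, 14)→(10, 12): d=(-4,-2) top-left  bias=+0
  edge (10, 12)→(2, 4): d=(-8,-8) top-left  bias=+0
    (0,1)@(1, 3): e=[-2,18,0] → ·  [on edge]
    (1,2)@(3, 5): e=[2,14,0] → #  [on edge]
    (2,2)@(5, 5): e=[-18,18,16] → ·
    (1,3)@(3, 7): e=[26,6,-16] → ·
    (2,3)@(5, 7): e=[6,10,0] → #  [on edge]
    (3,3)@(7, 7): e=[-14,14,16] → ·
    (2,4)@(5, 9): e=[30,2,-16] → ·
    (3,4)@(7, 9): e=[10,6,0] → #  [on edge]
    (4,4)@(9, 9): e=[-10,10,16] → ·
    (3,5)@(7, 11): e=[34,-2,-16] → ·
    (4,5)@(9, 11): e=[14,2,0] → #  [on edge]
    (5,5)@(11, 11): e=[-6,6,16] → ·
    (5,6)@(11, 13): e=[18,-2,0] → ·  [on edge]
    (6,7)@(13, 15): e=[22,-6,0] → ·  [on edge]
  covered (4 px):
    · · · · · · · · ·
    · · · · · · · · ·
    · # · · · · · · ·
    · · # · · · · · ·
    · · · # · · · · ·
    · · · · # · · · ·
    · · · · · · · · ·
    · · · · · · · · ·
T2:
  2·area = 4  (B↔C swapped to make it positive)
  edge (10, 4)→(10, 6): d=(0,2) right/bottom  bias=-1
  edge (10, 6)→(8, 14): d=(-2,8) right/bottom  bias=-1
  edge (8, 14)→(10, 4): d=(2,-10) top-left  bias=+0
    (4,4)@(9, 9): e=[2,2,0] → #  [on edge]
    (5,4)@(11, 9): e=[-2,-14,20] → ·
    (4,5)@(9, 11): e=[2,-2,4] → ·
  covered (1 px):
    · · · · · · · · ·
    · · · · · · · · ·
    · · · · · · · · ·
    · · · · · · · · ·
    · · · · # · · · ·
    · · · · · · · · ·
    · · · · · · · · ·
    · · · · · · · · ·

Result: [[1,2],[2,3],[3,4],[4,5]]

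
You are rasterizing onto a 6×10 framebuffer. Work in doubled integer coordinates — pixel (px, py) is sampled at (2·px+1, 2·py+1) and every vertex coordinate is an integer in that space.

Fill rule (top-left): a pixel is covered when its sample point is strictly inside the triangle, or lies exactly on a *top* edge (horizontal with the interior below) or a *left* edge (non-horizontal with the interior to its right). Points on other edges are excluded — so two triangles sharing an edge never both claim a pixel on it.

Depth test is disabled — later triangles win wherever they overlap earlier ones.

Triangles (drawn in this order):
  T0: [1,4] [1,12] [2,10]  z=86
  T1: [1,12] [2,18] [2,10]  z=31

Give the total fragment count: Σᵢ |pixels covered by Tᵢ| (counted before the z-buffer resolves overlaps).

T0:
  2·area = 8  (B↔C swapped to make it positive)
  edge (1, 4)→(2, 10): d=(1,6) right/bottom  bias=-1
  edge (2, 10)→(1, 12): d=(-1,2) right/bottom  bias=-1
  edge (1, 12)→(1, 4): d=(0,-8) top-left  bias=+0
    (0,0)@(1, 1): e=[-3,11,0] → .  [on edge]
    (0,1)@(1, 3): e=[-1,9,0] → .  [on edge]
    (0,2)@(1, 5): e=[1,7,0] → X  [on edge]
    (1,2)@(3, 5): e=[-11,3,16] → .
    (0,3)@(1, 7): e=[3,5,0] → X  [on edge]
    (1,3)@(3, 7): e=[-9,1,16] → .
    (0,4)@(1, 9): e=[5,3,0] → X  [on edge]
    (1,4)@(3, 9): e=[-7,-1,16] → .
    (0,5)@(1, 11): e=[7,1,0] → X  [on edge]
    (1,5)@(3, 11): e=[-5,-3,16] → .
    (0,6)@(1, 13): e=[9,-1,0] → .  [on edge]
    (0,7)@(1, 15): e=[11,-3,0] → .  [on edge]
    (0,8)@(1, 17): e=[13,-5,0] → .  [on edge]
    (0,9)@(1, 19): e=[15,-7,0] → .  [on edge]
  covered (4 px):
    . . . . . .
    . . . . . .
    X . . . . .
    X . . . . .
    X . . . . .
    X . . . . .
    . . . . . .
    . . . . . .
    . . . . . .
    . . . . . .
T1:
  2·area = 8  (B↔C swapped to make it positive)
  edge (1, 12)→(2, 10): d=(1,-2) top-left  bias=+0
  edge (2, 10)→(2, 18): d=(0,8) right/bottom  bias=-1
  edge (2, 18)→(1, 12): d=(-1,-6) top-left  bias=+0
  covered (0 px):
    . . . . . .
    . . . . . .
    . . . . . .
    . . . . . .
    . . . . . .
    . . . . . .
    . . . . . .
    . . . . . .
    . . . . . .
    . . . . . .

Answer: 4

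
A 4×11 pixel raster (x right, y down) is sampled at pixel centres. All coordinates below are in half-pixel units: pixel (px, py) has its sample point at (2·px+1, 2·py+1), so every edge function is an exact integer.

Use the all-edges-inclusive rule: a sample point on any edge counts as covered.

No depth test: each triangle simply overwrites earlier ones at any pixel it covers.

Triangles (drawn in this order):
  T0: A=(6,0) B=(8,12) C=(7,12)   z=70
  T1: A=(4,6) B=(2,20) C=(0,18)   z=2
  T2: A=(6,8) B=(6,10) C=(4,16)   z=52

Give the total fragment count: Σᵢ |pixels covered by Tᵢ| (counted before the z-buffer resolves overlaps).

T0:
  2·area = 12
  edge (6, 0)→(8, 12): d=(2,12) inclusive
  edge (8, 12)→(7, 12): d=(-1,0) inclusive
  edge (7, 12)→(6, 0): d=(-1,-12) inclusive
    (3,3)@(7, 7): e=[2,5,5] → #
    (3,4)@(7, 9): e=[6,3,3] → #
    (3,5)@(7, 11): e=[10,1,1] → #
    (3,6)@(7, 13): e=[14,-1,-1] → ·
  covered (3 px):
    · · · ·
    · · · ·
    · · · ·
    · · · #
    · · · #
    · · · #
    · · · ·
    · · · ·
    · · · ·
    · · · ·
    · · · ·
T1:
  2·area = 32
  edge (4, 6)→(2, 20): d=(-2,14) inclusive
  edge (2, 20)→(0, 18): d=(-2,-2) inclusive
  edge (0, 18)→(4, 6): d=(4,-12) inclusive
    (2,1)@(5, 3): e=[-8,40,0] → ·  [on edge]
    (1,4)@(3, 9): e=[8,24,0] → #  [on edge]
    (2,4)@(5, 9): e=[-20,28,24] → ·
    (1,5)@(3, 11): e=[4,20,8] → #
    (2,5)@(5, 11): e=[-24,24,32] → ·
    (1,6)@(3, 13): e=[0,16,16] → #  [on edge]
    (2,6)@(5, 13): e=[-28,20,40] → ·
    (0,7)@(1, 15): e=[24,8,0] → #  [on edge]
    (1,7)@(3, 15): e=[-4,12,24] → ·
    (0,8)@(1, 17): e=[20,4,8] → #
    (1,8)@(3, 17): e=[-8,8,32] → ·
    (0,9)@(1, 19): e=[16,0,16] → #  [on edge]
    (1,10)@(3, 21): e=[-16,0,48] → ·  [on edge]
  covered (6 px):
    · · · ·
    · · · ·
    · · · ·
    · · · ·
    · # · ·
    · # · ·
    · # · ·
    # · · ·
    # · · ·
    # · · ·
    · · · ·
T2:
  2·area = 4
  edge (6, 8)→(6, 10): d=(0,2) inclusive
  edge (6, 10)→(4, 16): d=(-2,6) inclusive
  edge (4, 16)→(6, 8): d=(2,-8) inclusive
    (3,3)@(7, 7): e=[-2,0,6] → ·  [on edge]
    (2,6)@(5, 13): e=[2,0,2] → #  [on edge]
    (3,6)@(7, 13): e=[-2,-12,18] → ·
    (2,7)@(5, 15): e=[2,-4,6] → ·
    (1,9)@(3, 19): e=[6,0,-2] → ·  [on edge]
  covered (1 px):
    · · · ·
    · · · ·
    · · · ·
    · · · ·
    · · · ·
    · · · ·
    · · # ·
    · · · ·
    · · · ·
    · · · ·
    · · · ·

Result: 10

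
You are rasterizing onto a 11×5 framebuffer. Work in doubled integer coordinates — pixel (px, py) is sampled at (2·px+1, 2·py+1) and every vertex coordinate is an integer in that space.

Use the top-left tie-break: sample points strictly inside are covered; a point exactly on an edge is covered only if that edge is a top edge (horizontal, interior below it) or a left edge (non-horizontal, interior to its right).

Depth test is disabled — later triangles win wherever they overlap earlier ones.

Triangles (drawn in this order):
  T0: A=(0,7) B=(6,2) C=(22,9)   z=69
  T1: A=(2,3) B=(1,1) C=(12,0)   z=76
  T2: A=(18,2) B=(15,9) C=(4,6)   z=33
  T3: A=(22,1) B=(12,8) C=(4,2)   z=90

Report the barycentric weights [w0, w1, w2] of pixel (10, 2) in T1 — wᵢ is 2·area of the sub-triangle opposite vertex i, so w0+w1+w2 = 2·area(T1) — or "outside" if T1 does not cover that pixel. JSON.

T0:
  2·area = 122
  edge (0, 7)→(6, 2): d=(6,-5) top-left  bias=+0
  edge (6, 2)→(22, 9): d=(16,7) right/bottom  bias=-1
  edge (22, 9)→(0, 7): d=(-22,-2) top-left  bias=+0
    (2,1)@(5, 3): e=[1,23,98] → X
    (3,1)@(7, 3): e=[11,9,102] → X
    (4,1)@(9, 3): e=[21,-5,106] → .
    (1,2)@(3, 5): e=[3,69,50] → X
    (4,2)@(9, 5): e=[33,27,62] → X
    (5,2)@(11, 5): e=[43,13,66] → X
    (6,2)@(13, 5): e=[53,-1,70] → .
    (0,3)@(1, 7): e=[5,115,2] → X
    (6,3)@(13, 7): e=[65,31,26] → X
    (7,3)@(15, 7): e=[75,17,30] → X
    (8,3)@(17, 7): e=[85,3,34] → X
    (9,3)@(19, 7): e=[95,-11,38] → .
  covered (16 px):
    . . . . . . . . . . .
    . . X X . . . . . . .
    . X X X X X . . . . .
    X X X X X X X X X . .
    . . . . . . . . . . .
T1:
  2·area = 23
  edge (2, 3)→(1, 1): d=(-1,-2) top-left  bias=+0
  edge (1, 1)→(12, 0): d=(11,-1) top-left  bias=+0
  edge (12, 0)→(2, 3): d=(-10,3) right/bottom  bias=-1
    (0,0)@(1, 1): e=[0,0,23] → X  [on edge]
    (1,0)@(3, 1): e=[4,2,17] → X
    (2,0)@(5, 1): e=[8,4,11] → X
    (3,0)@(7, 1): e=[12,6,5] → X
    (4,0)@(9, 1): e=[16,8,-1] → .
    (0,1)@(1, 3): e=[-2,22,3] → .
    (1,1)@(3, 3): e=[2,24,-3] → .
    (2,1)@(5, 3): e=[6,26,-9] → .
    (3,1)@(7, 3): e=[10,28,-15] → .
    (1,2)@(3, 5): e=[0,46,-23] → .  [on edge]
    (2,4)@(5, 9): e=[0,92,-69] → .  [on edge]
  covered (4 px):
    X X X X . . . . . . .
    . . . . . . . . . . .
    . . . . . . . . . . .
    . . . . . . . . . . .
    . . . . . . . . . . .
T2:
  2·area = 86
  edge (18, 2)→(15, 9): d=(-3,7) right/bottom  bias=-1
  edge (15, 9)→(4, 6): d=(-11,-3) top-left  bias=+0
  edge (4, 6)→(18, 2): d=(14,-4) top-left  bias=+0
    (7,1)@(15, 3): e=[18,66,2] → X
    (8,1)@(17, 3): e=[4,72,10] → X
    (9,1)@(19, 3): e=[-10,78,18] → .
    (4,2)@(9, 5): e=[54,26,6] → X
    (5,2)@(11, 5): e=[40,32,14] → X
    (6,2)@(13, 5): e=[26,38,22] → X
    (8,2)@(17, 5): e=[-2,50,38] → .
    (4,3)@(9, 7): e=[48,4,34] → X
    (8,3)@(17, 7): e=[-8,28,66] → .
    (4,4)@(9, 9): e=[42,-18,62] → .
    (5,4)@(11, 9): e=[28,-12,70] → .
    (6,4)@(13, 9): e=[14,-6,78] → .
    (7,4)@(15, 9): e=[0,0,86] → .  [on edge]
  covered (10 px):
    . . . . . . . . . . .
    . . . . . . . X X . .
    . . . . X X X X . . .
    . . . . X X X X . . .
    . . . . . . . . . . .
T3:
  2·area = 116
  edge (22, 1)→(12, 8): d=(-10,7) right/bottom  bias=-1
  edge (12, 8)→(4, 2): d=(-8,-6) top-left  bias=+0
  edge (4, 2)→(22, 1): d=(18,-1) top-left  bias=+0
    (3,1)@(7, 3): e=[85,10,21] → X
    (4,1)@(9, 3): e=[71,22,23] → X
    (5,1)@(11, 3): e=[57,34,25] → X
    (6,1)@(13, 3): e=[43,46,27] → X
    (7,1)@(15, 3): e=[29,58,29] → X
    (8,1)@(17, 3): e=[15,70,31] → X
    (9,1)@(19, 3): e=[1,82,33] → X
    (10,1)@(21, 3): e=[-13,94,35] → .
    (3,2)@(7, 5): e=[65,-6,57] → .
    (4,2)@(9, 5): e=[51,6,59] → X
    (8,2)@(17, 5): e=[-5,54,67] → .
    (9,2)@(19, 5): e=[-19,66,69] → .
  covered (13 px):
    . . . . . . . . . . .
    . . . X X X X X X X .
    . . . . X X X X . . .
    . . . . . X X . . . .
    . . . . . . . . . . .

Result: "outside"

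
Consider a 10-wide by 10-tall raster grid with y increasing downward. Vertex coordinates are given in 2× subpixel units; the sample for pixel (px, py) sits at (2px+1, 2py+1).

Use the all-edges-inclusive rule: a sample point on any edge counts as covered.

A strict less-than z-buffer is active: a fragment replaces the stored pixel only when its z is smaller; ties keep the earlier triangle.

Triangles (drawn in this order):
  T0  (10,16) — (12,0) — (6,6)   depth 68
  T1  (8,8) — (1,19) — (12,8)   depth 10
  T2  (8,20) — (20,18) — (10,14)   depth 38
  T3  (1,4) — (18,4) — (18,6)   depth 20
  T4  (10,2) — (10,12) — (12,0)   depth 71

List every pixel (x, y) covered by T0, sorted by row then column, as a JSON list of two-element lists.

T0:
  2·area = 84  (B↔C swapped to make it positive)
  edge (10, 16)→(6, 6): d=(-4,-10) inclusive
  edge (6, 6)→(12, 0): d=(6,-6) inclusive
  edge (12, 0)→(10, 16): d=(-2,16) inclusive
    (5,0)@(11, 1): e=[70,0,14] → #  [on edge]
    (6,0)@(13, 1): e=[90,12,-18] → ·
    (4,1)@(9, 3): e=[42,0,42] → #  [on edge]
    (6,1)@(13, 3): e=[82,24,-22] → ·
    (3,2)@(7, 5): e=[14,0,70] → #  [on edge]
    (6,2)@(13, 5): e=[74,36,-26] → ·
    (2,3)@(5, 7): e=[-14,0,98] → ·  [on edge]
    (3,3)@(7, 7): e=[6,12,66] → #
    (6,3)@(13, 7): e=[66,48,-30] → ·
    (1,4)@(3, 9): e=[-42,0,126] → ·  [on edge]
    (3,4)@(7, 9): e=[-2,24,62] → ·
    (4,4)@(9, 9): e=[18,36,30] → #
    (0,5)@(1, 11): e=[-70,0,154] → ·  [on edge]
  covered (12 px):
    · · · · · # · · · ·
    · · · · # # · · · ·
    · · · # # # · · · ·
    · · · # # # · · · ·
    · · · · # · · · · ·
    · · · · # · · · · ·
    · · · · # · · · · ·
    · · · · · · · · · ·
    · · · · · · · · · ·
    · · · · · · · · · ·
T1:
  2·area = 44  (B↔C swapped to make it positive)
  edge (8, 8)→(12, 8): d=(4,0) inclusive
  edge (12, 8)→(1, 19): d=(-11,11) inclusive
  edge (1, 19)→(8, 8): d=(7,-11) inclusive
    (9,0)@(19, 1): e=[-28,0,72] → ·  [on edge]
    (8,1)@(17, 3): e=[-20,0,64] → ·  [on edge]
    (7,2)@(15, 5): e=[-12,0,56] → ·  [on edge]
    (6,3)@(13, 7): e=[-4,0,48] → ·  [on edge]
    (4,4)@(9, 9): e=[4,22,18] → #
    (5,4)@(11, 9): e=[4,0,40] → #  [on edge]
    (6,4)@(13, 9): e=[4,-22,62] → ·
    (3,5)@(7, 11): e=[12,22,10] → #
    (4,5)@(9, 11): e=[12,0,32] → #  [on edge]
    (5,5)@(11, 11): e=[12,-22,54] → ·
    (2,6)@(5, 13): e=[20,22,2] → #
    (3,6)@(7, 13): e=[20,0,24] → #  [on edge]
    (2,7)@(5, 15): e=[28,0,16] → #  [on edge]
    (1,8)@(3, 17): e=[36,0,8] → #  [on edge]
    (0,9)@(1, 19): e=[44,0,0] → #  [on edge]
  covered (9 px):
    · · · · · · · · · ·
    · · · · · · · · · ·
    · · · · · · · · · ·
    · · · · · · · · · ·
    · · · · # # · · · ·
    · · · # # · · · · ·
    · · # # · · · · · ·
    · · # · · · · · · ·
    · # · · · · · · · ·
    # · · · · · · · · ·
T2:
  2·area = 68  (B↔C swapped to make it positive)
  edge (8, 20)→(10, 14): d=(2,-6) inclusive
  edge (10, 14)→(20, 18): d=(10,4) inclusive
  edge (20, 18)→(8, 20): d=(-12,2) inclusive
    (6,2)@(13, 5): e=[0,-102,170] → ·  [on edge]
    (5,5)@(11, 11): e=[0,-34,102] → ·  [on edge]
    (5,7)@(11, 15): e=[8,6,54] → #
    (6,7)@(13, 15): e=[20,-2,50] → ·
    (4,8)@(9, 17): e=[0,34,34] → #  [on edge]
    (6,8)@(13, 17): e=[24,18,26] → #
    (7,8)@(15, 17): e=[36,10,22] → #
    (8,8)@(17, 17): e=[48,2,18] → #
    (9,8)@(19, 17): e=[60,-6,14] → ·
    (4,9)@(9, 19): e=[4,54,10] → #
    (7,9)@(15, 19): e=[40,30,-2] → ·
    (8,9)@(17, 19): e=[52,22,-6] → ·
  covered (9 px):
    · · · · · · · · · ·
    · · · · · · · · · ·
    · · · · · · · · · ·
    · · · · · · · · · ·
    · · · · · · · · · ·
    · · · · · · · · · ·
    · · · · · · · · · ·
    · · · · · # · · · ·
    · · · · # # # # # ·
    · · · · # # # · · ·
T3:
  2·area = 34
  edge (1, 4)→(18, 4): d=(17,0) inclusive
  edge (18, 4)→(18, 6): d=(0,2) inclusive
  edge (18, 6)→(1, 4): d=(-17,-2) inclusive
    (5,2)@(11, 5): e=[17,14,3] → #
    (6,2)@(13, 5): e=[17,10,7] → #
    (7,2)@(15, 5): e=[17,6,11] → #
    (8,2)@(17, 5): e=[17,2,15] → #
    (9,2)@(19, 5): e=[17,-2,19] → ·
    (5,3)@(11, 7): e=[51,14,-31] → ·
    (6,3)@(13, 7): e=[51,10,-27] → ·
    (7,3)@(15, 7): e=[51,6,-23] → ·
    (8,3)@(17, 7): e=[51,2,-19] → ·
  covered (4 px):
    · · · · · · · · · ·
    · · · · · · · · · ·
    · · · · · # # # # ·
    · · · · · · · · · ·
    · · · · · · · · · ·
    · · · · · · · · · ·
    · · · · · · · · · ·
    · · · · · · · · · ·
    · · · · · · · · · ·
    · · · · · · · · · ·
T4:
  2·area = 20  (B↔C swapped to make it positive)
  edge (10, 2)→(12, 0): d=(2,-2) inclusive
  edge (12, 0)→(10, 12): d=(-2,12) inclusive
  edge (10, 12)→(10, 2): d=(0,-10) inclusive
    (5,0)@(11, 1): e=[0,10,10] → #  [on edge]
    (6,0)@(13, 1): e=[4,-14,30] → ·
    (4,1)@(9, 3): e=[0,30,-10] → ·  [on edge]
    (5,1)@(11, 3): e=[4,6,10] → #
    (6,1)@(13, 3): e=[8,-18,30] → ·
    (3,2)@(7, 5): e=[0,50,-30] → ·  [on edge]
    (5,2)@(11, 5): e=[8,2,10] → #
    (6,2)@(13, 5): e=[12,-22,30] → ·
    (2,3)@(5, 7): e=[0,70,-50] → ·  [on edge]
    (5,3)@(11, 7): e=[12,-2,10] → ·
    (1,4)@(3, 9): e=[0,90,-70] → ·  [on edge]
    (0,5)@(1, 11): e=[0,110,-90] → ·  [on edge]
  covered (3 px):
    · · · · · # · · · ·
    · · · · · # · · · ·
    · · · · · # · · · ·
    · · · · · · · · · ·
    · · · · · · · · · ·
    · · · · · · · · · ·
    · · · · · · · · · ·
    · · · · · · · · · ·
    · · · · · · · · · ·
    · · · · · · · · · ·

Final: [[5,0],[4,1],[5,1],[3,2],[4,2],[5,2],[3,3],[4,3],[5,3],[4,4],[4,5],[4,6]]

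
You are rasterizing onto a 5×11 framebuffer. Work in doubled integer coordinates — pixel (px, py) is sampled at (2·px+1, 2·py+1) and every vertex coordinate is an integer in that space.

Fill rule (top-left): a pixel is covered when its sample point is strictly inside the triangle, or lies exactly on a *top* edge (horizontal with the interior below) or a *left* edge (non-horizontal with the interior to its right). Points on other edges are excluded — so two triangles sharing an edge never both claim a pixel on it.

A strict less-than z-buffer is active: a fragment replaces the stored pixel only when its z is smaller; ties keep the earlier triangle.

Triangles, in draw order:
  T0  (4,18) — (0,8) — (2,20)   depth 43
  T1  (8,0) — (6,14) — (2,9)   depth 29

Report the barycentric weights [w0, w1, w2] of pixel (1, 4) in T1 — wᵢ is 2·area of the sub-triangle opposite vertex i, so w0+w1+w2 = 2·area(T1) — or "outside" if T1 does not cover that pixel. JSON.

T0:
  2·area = 28  (B↔C swapped to make it positive)
  edge (4, 18)→(2, 20): d=(-2,2) right/bottom  bias=-1
  edge (2, 20)→(0, 8): d=(-2,-12) top-left  bias=+0
  edge (0, 8)→(4, 18): d=(4,10) right/bottom  bias=-1
    (0,5)@(1, 11): e=[20,6,2] → █
    (1,5)@(3, 11): e=[16,30,-18] → ·
    (0,6)@(1, 13): e=[16,2,10] → █
    (1,6)@(3, 13): e=[12,26,-10] → ·
    (4,6)@(9, 13): e=[0,98,-70] → ·  [on edge]
    (0,7)@(1, 15): e=[12,-2,18] → ·
    (3,7)@(7, 15): e=[0,70,-42] → ·  [on edge]
    (1,8)@(3, 17): e=[4,18,6] → █
    (2,8)@(5, 17): e=[0,42,-14] → ·  [on edge]
    (1,9)@(3, 19): e=[0,14,14] → ·  [on edge]
    (0,10)@(1, 21): e=[0,-14,42] → ·  [on edge]
  covered (3 px):
    · · · · ·
    · · · · ·
    · · · · ·
    · · · · ·
    · · · · ·
    █ · · · ·
    █ · · · ·
    · · · · ·
    · █ · · ·
    · · · · ·
    · · · · ·
T1:
  2·area = 66
  edge (8, 0)→(6, 14): d=(-2,14) right/bottom  bias=-1
  edge (6, 14)→(2, 9): d=(-4,-5) top-left  bias=+0
  edge (2, 9)→(8, 0): d=(6,-9) top-left  bias=+0
    (3,1)@(7, 3): e=[8,49,9] → █
    (4,1)@(9, 3): e=[-20,59,27] → ·
    (2,2)@(5, 5): e=[32,31,3] → █
    (4,2)@(9, 5): e=[-24,51,39] → ·
    (2,3)@(5, 7): e=[28,23,15] → █
    (3,3)@(7, 7): e=[0,33,33] → ·  [on edge]
    (1,4)@(3, 9): e=[52,5,9] → █
    (3,4)@(7, 9): e=[-4,25,45] → ·
    (1,5)@(3, 11): e=[48,-3,21] → ·
    (2,5)@(5, 11): e=[20,7,39] → █
    (3,5)@(7, 11): e=[-8,17,57] → ·
    (2,6)@(5, 13): e=[16,-1,51] → ·
    (2,10)@(5, 21): e=[0,-33,99] → ·  [on edge]
  covered (7 px):
    · · · · ·
    · · · █ ·
    · · █ █ ·
    · · █ · ·
    · █ █ · ·
    · · █ · ·
    · · · · ·
    · · · · ·
    · · · · ·
    · · · · ·
    · · · · ·

Final: [5,9,52]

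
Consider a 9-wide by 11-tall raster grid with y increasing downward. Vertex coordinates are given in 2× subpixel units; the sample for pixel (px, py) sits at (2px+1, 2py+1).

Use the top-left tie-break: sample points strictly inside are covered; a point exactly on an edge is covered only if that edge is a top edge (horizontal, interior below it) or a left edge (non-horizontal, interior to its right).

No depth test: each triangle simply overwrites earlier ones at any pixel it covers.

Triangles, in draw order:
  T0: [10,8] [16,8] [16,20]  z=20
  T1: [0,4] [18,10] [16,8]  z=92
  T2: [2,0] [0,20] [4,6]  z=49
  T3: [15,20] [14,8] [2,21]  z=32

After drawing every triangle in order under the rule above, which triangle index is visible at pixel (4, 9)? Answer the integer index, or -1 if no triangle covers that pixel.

T0:
  2·area = 72
  edge (10, 8)→(16, 8): d=(6,0) top-left  bias=+0
  edge (16, 8)→(16, 20): d=(0,12) right/bottom  bias=-1
  edge (16, 20)→(10, 8): d=(-6,-12) top-left  bias=+0
    (5,4)@(11, 9): e=[6,60,6] → █
    (6,4)@(13, 9): e=[6,36,30] → █
    (7,4)@(15, 9): e=[6,12,54] → █
    (8,4)@(17, 9): e=[6,-12,78] → ·
    (5,5)@(11, 11): e=[18,60,-6] → ·
    (6,5)@(13, 11): e=[18,36,18] → █
    (8,5)@(17, 11): e=[18,-12,66] → ·
    (6,6)@(13, 13): e=[30,36,6] → █
    (8,6)@(17, 13): e=[30,-12,54] → ·
    (6,7)@(13, 15): e=[42,36,-6] → ·
    (7,7)@(15, 15): e=[42,12,18] → █
    (8,7)@(17, 15): e=[42,-12,42] → ·
  covered (9 px):
    · · · · · · · · ·
    · · · · · · · · ·
    · · · · · · · · ·
    · · · · · · · · ·
    · · · · · █ █ █ ·
    · · · · · · █ █ ·
    · · · · · · █ █ ·
    · · · · · · · █ ·
    · · · · · · · █ ·
    · · · · · · · · ·
    · · · · · · · · ·
T1:
  2·area = 24  (B↔C swapped to make it positive)
  edge (0, 4)→(16, 8): d=(16,4) right/bottom  bias=-1
  edge (16, 8)→(18, 10): d=(2,2) right/bottom  bias=-1
  edge (18, 10)→(0, 4): d=(-18,-6) top-left  bias=+0
    (4,0)@(9, 1): e=[-84,0,108] → ·  [on edge]
    (5,1)@(11, 3): e=[-60,0,84] → ·  [on edge]
    (1,2)@(3, 5): e=[4,20,0] → █  [on edge]
    (2,2)@(5, 5): e=[-4,16,12] → ·
    (6,2)@(13, 5): e=[-36,0,60] → ·  [on edge]
    (1,3)@(3, 7): e=[36,24,-36] → ·
    (4,3)@(9, 7): e=[12,12,0] → █  [on edge]
    (5,3)@(11, 7): e=[4,8,12] → █
    (6,3)@(13, 7): e=[-4,4,24] → ·
    (7,3)@(15, 7): e=[-12,0,36] → ·  [on edge]
    (4,4)@(9, 9): e=[44,16,-36] → ·
    (5,4)@(11, 9): e=[36,12,-24] → ·
    (7,4)@(15, 9): e=[20,4,0] → █  [on edge]
    (8,4)@(17, 9): e=[12,0,12] → ·  [on edge]
  covered (4 px):
    · · · · · · · · ·
    · · · · · · · · ·
    · █ · · · · · · ·
    · · · · █ █ · · ·
    · · · · · · · █ ·
    · · · · · · · · ·
    · · · · · · · · ·
    · · · · · · · · ·
    · · · · · · · · ·
    · · · · · · · · ·
    · · · · · · · · ·
T2:
  2·area = 52  (B↔C swapped to make it positive)
  edge (2, 0)→(4, 6): d=(2,6) right/bottom  bias=-1
  edge (4, 6)→(0, 20): d=(-4,14) right/bottom  bias=-1
  edge (0, 20)→(2, 0): d=(2,-20) top-left  bias=+0
    (1,1)@(3, 3): e=[0,26,26] → ·  [on edge]
    (1,2)@(3, 5): e=[4,18,30] → █
    (2,2)@(5, 5): e=[-8,-10,70] → ·
    (1,3)@(3, 7): e=[8,10,34] → █
    (2,3)@(5, 7): e=[-4,-18,74] → ·
    (1,4)@(3, 9): e=[12,2,38] → █
    (2,4)@(5, 9): e=[0,-26,78] → ·  [on edge]
    (0,5)@(1, 11): e=[28,22,2] → █
    (1,5)@(3, 11): e=[16,-6,42] → ·
    (0,6)@(1, 13): e=[32,14,6] → █
    (1,6)@(3, 13): e=[20,-14,46] → ·
    (0,7)@(1, 15): e=[36,6,10] → █
    (3,7)@(7, 15): e=[0,-78,130] → ·  [on edge]
    (4,10)@(9, 21): e=[0,-130,182] → ·  [on edge]
  covered (6 px):
    · · · · · · · · ·
    · · · · · · · · ·
    · █ · · · · · · ·
    · █ · · · · · · ·
    · █ · · · · · · ·
    █ · · · · · · · ·
    █ · · · · · · · ·
    █ · · · · · · · ·
    · · · · · · · · ·
    · · · · · · · · ·
    · · · · · · · · ·
T3:
  2·area = 157  (B↔C swapped to make it positive)
  edge (15, 20)→(2, 21): d=(-13,1) right/bottom  bias=-1
  edge (2, 21)→(14, 8): d=(12,-13) top-left  bias=+0
  edge (14, 8)→(15, 20): d=(1,12) right/bottom  bias=-1
    (6,5)@(13, 11): e=[119,23,15] → █
    (7,5)@(15, 11): e=[117,49,-9] → ·
    (5,6)@(11, 13): e=[95,21,41] → █
    (7,6)@(15, 13): e=[91,73,-7] → ·
    (4,7)@(9, 15): e=[71,19,67] → █
    (7,7)@(15, 15): e=[65,97,-5] → ·
    (3,8)@(7, 17): e=[47,17,93] → █
    (7,8)@(15, 17): e=[39,121,-3] → ·
    (2,9)@(5, 19): e=[23,15,119] → █
    (7,9)@(15, 19): e=[13,145,-1] → ·
    (2,10)@(5, 21): e=[-3,39,121] → ·
    (3,10)@(7, 21): e=[-5,65,97] → ·
  covered (15 px):
    · · · · · · · · ·
    · · · · · · · · ·
    · · · · · · · · ·
    · · · · · · · · ·
    · · · · · · · · ·
    · · · · · · █ · ·
    · · · · · █ █ · ·
    · · · · █ █ █ · ·
    · · · █ █ █ █ · ·
    · · █ █ █ █ █ · ·
    · · · · · · · · ·

Z-buffer (winner per pixel, '.' = empty):
  . . . . . . . . .
  . . . . . . . . .
  . 2 . . . . . . .
  . 2 . . 1 1 . . .
  . 2 . . . 0 0 1 .
  2 . . . . . 3 0 .
  2 . . . . 3 3 0 .
  2 . . . 3 3 3 0 .
  . . . 3 3 3 3 0 .
  . . 3 3 3 3 3 . .
  . . . . . . . . .

Answer: 3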